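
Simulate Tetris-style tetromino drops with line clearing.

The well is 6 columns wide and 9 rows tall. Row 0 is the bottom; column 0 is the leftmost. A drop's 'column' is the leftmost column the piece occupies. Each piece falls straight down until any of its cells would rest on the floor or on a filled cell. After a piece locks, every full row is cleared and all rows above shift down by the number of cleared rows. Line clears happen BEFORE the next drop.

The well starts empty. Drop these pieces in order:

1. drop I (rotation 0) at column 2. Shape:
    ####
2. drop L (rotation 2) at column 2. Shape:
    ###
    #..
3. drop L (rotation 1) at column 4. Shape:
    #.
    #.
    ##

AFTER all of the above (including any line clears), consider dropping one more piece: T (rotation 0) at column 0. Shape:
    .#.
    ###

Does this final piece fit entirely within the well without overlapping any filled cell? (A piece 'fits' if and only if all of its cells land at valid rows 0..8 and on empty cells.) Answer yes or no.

Answer: yes

Derivation:
Drop 1: I rot0 at col 2 lands with bottom-row=0; cleared 0 line(s) (total 0); column heights now [0 0 1 1 1 1], max=1
Drop 2: L rot2 at col 2 lands with bottom-row=1; cleared 0 line(s) (total 0); column heights now [0 0 3 3 3 1], max=3
Drop 3: L rot1 at col 4 lands with bottom-row=3; cleared 0 line(s) (total 0); column heights now [0 0 3 3 6 4], max=6
Test piece T rot0 at col 0 (width 3): heights before test = [0 0 3 3 6 4]; fits = True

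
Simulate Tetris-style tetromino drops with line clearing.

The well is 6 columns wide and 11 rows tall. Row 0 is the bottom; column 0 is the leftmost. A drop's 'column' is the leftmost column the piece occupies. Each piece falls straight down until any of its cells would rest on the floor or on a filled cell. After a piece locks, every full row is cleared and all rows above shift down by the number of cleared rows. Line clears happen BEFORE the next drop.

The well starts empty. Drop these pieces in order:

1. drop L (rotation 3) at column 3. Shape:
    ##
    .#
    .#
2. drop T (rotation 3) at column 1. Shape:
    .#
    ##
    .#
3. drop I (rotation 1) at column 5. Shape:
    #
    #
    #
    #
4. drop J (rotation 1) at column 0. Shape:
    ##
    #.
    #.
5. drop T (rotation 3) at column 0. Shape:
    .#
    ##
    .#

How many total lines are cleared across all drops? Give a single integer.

Drop 1: L rot3 at col 3 lands with bottom-row=0; cleared 0 line(s) (total 0); column heights now [0 0 0 3 3 0], max=3
Drop 2: T rot3 at col 1 lands with bottom-row=0; cleared 0 line(s) (total 0); column heights now [0 2 3 3 3 0], max=3
Drop 3: I rot1 at col 5 lands with bottom-row=0; cleared 0 line(s) (total 0); column heights now [0 2 3 3 3 4], max=4
Drop 4: J rot1 at col 0 lands with bottom-row=0; cleared 1 line(s) (total 1); column heights now [2 2 2 0 2 3], max=3
Drop 5: T rot3 at col 0 lands with bottom-row=2; cleared 0 line(s) (total 1); column heights now [4 5 2 0 2 3], max=5

Answer: 1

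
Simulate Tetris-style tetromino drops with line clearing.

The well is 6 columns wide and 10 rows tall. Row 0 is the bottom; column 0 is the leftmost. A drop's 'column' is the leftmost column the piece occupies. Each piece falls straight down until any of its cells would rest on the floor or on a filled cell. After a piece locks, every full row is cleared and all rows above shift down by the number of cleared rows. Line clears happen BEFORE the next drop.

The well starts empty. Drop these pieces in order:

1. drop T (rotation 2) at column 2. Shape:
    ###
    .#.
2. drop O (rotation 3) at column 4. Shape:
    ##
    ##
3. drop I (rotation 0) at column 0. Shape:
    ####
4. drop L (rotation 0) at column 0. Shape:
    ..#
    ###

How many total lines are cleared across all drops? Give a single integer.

Answer: 1

Derivation:
Drop 1: T rot2 at col 2 lands with bottom-row=0; cleared 0 line(s) (total 0); column heights now [0 0 2 2 2 0], max=2
Drop 2: O rot3 at col 4 lands with bottom-row=2; cleared 0 line(s) (total 0); column heights now [0 0 2 2 4 4], max=4
Drop 3: I rot0 at col 0 lands with bottom-row=2; cleared 1 line(s) (total 1); column heights now [0 0 2 2 3 3], max=3
Drop 4: L rot0 at col 0 lands with bottom-row=2; cleared 0 line(s) (total 1); column heights now [3 3 4 2 3 3], max=4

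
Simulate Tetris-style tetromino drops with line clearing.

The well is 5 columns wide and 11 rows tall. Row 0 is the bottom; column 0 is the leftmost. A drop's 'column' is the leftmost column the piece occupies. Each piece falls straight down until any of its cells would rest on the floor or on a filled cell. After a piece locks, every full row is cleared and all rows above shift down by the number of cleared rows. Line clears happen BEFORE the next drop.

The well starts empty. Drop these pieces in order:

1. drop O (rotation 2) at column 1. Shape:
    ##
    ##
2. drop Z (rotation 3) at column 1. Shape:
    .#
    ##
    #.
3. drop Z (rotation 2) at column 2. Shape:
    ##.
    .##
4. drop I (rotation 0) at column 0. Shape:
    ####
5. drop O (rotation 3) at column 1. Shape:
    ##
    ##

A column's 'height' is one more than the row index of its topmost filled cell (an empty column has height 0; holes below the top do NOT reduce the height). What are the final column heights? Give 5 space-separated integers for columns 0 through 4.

Answer: 7 9 9 7 5

Derivation:
Drop 1: O rot2 at col 1 lands with bottom-row=0; cleared 0 line(s) (total 0); column heights now [0 2 2 0 0], max=2
Drop 2: Z rot3 at col 1 lands with bottom-row=2; cleared 0 line(s) (total 0); column heights now [0 4 5 0 0], max=5
Drop 3: Z rot2 at col 2 lands with bottom-row=4; cleared 0 line(s) (total 0); column heights now [0 4 6 6 5], max=6
Drop 4: I rot0 at col 0 lands with bottom-row=6; cleared 0 line(s) (total 0); column heights now [7 7 7 7 5], max=7
Drop 5: O rot3 at col 1 lands with bottom-row=7; cleared 0 line(s) (total 0); column heights now [7 9 9 7 5], max=9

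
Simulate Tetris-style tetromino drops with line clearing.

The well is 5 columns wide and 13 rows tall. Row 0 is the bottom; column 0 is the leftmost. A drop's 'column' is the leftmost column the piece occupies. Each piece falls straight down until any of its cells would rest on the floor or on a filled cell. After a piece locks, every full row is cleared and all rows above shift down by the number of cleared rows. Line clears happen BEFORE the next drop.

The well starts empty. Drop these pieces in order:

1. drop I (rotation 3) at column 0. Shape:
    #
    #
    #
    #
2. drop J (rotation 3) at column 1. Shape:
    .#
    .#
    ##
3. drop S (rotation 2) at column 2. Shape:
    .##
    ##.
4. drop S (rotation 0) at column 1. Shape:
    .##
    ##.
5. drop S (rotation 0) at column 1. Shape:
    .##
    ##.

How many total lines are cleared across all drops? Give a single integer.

Answer: 0

Derivation:
Drop 1: I rot3 at col 0 lands with bottom-row=0; cleared 0 line(s) (total 0); column heights now [4 0 0 0 0], max=4
Drop 2: J rot3 at col 1 lands with bottom-row=0; cleared 0 line(s) (total 0); column heights now [4 1 3 0 0], max=4
Drop 3: S rot2 at col 2 lands with bottom-row=3; cleared 0 line(s) (total 0); column heights now [4 1 4 5 5], max=5
Drop 4: S rot0 at col 1 lands with bottom-row=4; cleared 0 line(s) (total 0); column heights now [4 5 6 6 5], max=6
Drop 5: S rot0 at col 1 lands with bottom-row=6; cleared 0 line(s) (total 0); column heights now [4 7 8 8 5], max=8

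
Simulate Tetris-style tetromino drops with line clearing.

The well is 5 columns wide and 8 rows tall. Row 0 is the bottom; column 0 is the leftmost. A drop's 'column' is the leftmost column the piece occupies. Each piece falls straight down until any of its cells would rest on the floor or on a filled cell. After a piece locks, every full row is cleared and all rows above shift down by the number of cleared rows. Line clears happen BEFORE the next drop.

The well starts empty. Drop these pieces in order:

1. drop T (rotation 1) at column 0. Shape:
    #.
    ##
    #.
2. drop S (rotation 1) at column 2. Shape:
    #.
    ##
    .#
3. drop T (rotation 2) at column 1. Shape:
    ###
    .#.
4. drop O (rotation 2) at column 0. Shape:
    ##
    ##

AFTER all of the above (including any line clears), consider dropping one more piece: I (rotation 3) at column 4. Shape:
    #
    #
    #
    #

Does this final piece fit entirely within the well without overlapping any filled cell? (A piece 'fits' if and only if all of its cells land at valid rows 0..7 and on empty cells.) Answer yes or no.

Drop 1: T rot1 at col 0 lands with bottom-row=0; cleared 0 line(s) (total 0); column heights now [3 2 0 0 0], max=3
Drop 2: S rot1 at col 2 lands with bottom-row=0; cleared 0 line(s) (total 0); column heights now [3 2 3 2 0], max=3
Drop 3: T rot2 at col 1 lands with bottom-row=3; cleared 0 line(s) (total 0); column heights now [3 5 5 5 0], max=5
Drop 4: O rot2 at col 0 lands with bottom-row=5; cleared 0 line(s) (total 0); column heights now [7 7 5 5 0], max=7
Test piece I rot3 at col 4 (width 1): heights before test = [7 7 5 5 0]; fits = True

Answer: yes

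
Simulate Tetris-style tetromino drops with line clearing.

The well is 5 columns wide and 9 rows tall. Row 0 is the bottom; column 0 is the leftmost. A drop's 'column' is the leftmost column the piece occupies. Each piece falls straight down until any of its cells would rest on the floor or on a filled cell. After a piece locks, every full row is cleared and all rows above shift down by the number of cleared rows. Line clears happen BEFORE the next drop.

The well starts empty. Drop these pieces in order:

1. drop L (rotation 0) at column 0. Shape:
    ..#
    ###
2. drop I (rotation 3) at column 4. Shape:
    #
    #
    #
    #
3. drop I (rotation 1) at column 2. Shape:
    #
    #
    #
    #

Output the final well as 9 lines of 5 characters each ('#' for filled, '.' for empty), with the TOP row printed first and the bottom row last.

Answer: .....
.....
.....
..#..
..#..
..#.#
..#.#
..#.#
###.#

Derivation:
Drop 1: L rot0 at col 0 lands with bottom-row=0; cleared 0 line(s) (total 0); column heights now [1 1 2 0 0], max=2
Drop 2: I rot3 at col 4 lands with bottom-row=0; cleared 0 line(s) (total 0); column heights now [1 1 2 0 4], max=4
Drop 3: I rot1 at col 2 lands with bottom-row=2; cleared 0 line(s) (total 0); column heights now [1 1 6 0 4], max=6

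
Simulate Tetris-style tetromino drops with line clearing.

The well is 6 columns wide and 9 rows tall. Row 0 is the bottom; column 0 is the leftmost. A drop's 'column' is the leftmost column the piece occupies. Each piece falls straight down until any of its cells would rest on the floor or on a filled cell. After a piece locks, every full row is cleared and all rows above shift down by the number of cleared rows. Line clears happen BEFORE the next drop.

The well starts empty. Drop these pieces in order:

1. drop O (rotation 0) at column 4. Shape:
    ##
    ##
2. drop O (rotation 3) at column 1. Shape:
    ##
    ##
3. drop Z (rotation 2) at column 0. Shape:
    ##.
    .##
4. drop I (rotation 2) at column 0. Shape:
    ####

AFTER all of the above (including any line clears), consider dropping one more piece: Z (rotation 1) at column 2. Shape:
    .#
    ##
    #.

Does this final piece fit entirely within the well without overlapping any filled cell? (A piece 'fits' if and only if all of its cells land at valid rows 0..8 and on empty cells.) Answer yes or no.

Answer: yes

Derivation:
Drop 1: O rot0 at col 4 lands with bottom-row=0; cleared 0 line(s) (total 0); column heights now [0 0 0 0 2 2], max=2
Drop 2: O rot3 at col 1 lands with bottom-row=0; cleared 0 line(s) (total 0); column heights now [0 2 2 0 2 2], max=2
Drop 3: Z rot2 at col 0 lands with bottom-row=2; cleared 0 line(s) (total 0); column heights now [4 4 3 0 2 2], max=4
Drop 4: I rot2 at col 0 lands with bottom-row=4; cleared 0 line(s) (total 0); column heights now [5 5 5 5 2 2], max=5
Test piece Z rot1 at col 2 (width 2): heights before test = [5 5 5 5 2 2]; fits = True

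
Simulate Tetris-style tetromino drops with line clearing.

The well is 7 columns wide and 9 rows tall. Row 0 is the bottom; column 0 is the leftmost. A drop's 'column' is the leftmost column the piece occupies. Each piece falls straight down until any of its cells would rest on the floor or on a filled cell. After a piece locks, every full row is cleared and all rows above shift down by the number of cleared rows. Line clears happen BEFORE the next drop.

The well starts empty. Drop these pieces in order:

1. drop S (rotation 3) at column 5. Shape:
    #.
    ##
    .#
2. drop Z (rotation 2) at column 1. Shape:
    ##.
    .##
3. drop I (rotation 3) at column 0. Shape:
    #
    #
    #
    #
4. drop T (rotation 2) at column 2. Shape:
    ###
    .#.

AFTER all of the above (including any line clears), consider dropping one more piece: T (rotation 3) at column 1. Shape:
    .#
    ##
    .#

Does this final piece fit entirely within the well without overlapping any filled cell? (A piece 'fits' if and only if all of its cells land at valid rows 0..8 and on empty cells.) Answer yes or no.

Answer: yes

Derivation:
Drop 1: S rot3 at col 5 lands with bottom-row=0; cleared 0 line(s) (total 0); column heights now [0 0 0 0 0 3 2], max=3
Drop 2: Z rot2 at col 1 lands with bottom-row=0; cleared 0 line(s) (total 0); column heights now [0 2 2 1 0 3 2], max=3
Drop 3: I rot3 at col 0 lands with bottom-row=0; cleared 0 line(s) (total 0); column heights now [4 2 2 1 0 3 2], max=4
Drop 4: T rot2 at col 2 lands with bottom-row=1; cleared 0 line(s) (total 0); column heights now [4 2 3 3 3 3 2], max=4
Test piece T rot3 at col 1 (width 2): heights before test = [4 2 3 3 3 3 2]; fits = True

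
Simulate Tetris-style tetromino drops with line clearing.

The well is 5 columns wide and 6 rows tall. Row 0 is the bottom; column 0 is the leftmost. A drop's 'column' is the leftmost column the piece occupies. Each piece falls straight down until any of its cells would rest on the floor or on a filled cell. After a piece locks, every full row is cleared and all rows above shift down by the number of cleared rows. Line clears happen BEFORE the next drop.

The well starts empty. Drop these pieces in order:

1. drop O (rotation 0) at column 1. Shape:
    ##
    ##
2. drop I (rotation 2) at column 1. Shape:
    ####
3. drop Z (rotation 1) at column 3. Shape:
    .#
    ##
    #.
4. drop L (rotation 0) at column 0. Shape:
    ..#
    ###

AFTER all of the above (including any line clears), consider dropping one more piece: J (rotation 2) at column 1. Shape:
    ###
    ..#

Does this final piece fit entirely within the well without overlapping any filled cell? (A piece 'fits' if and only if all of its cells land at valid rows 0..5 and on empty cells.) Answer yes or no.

Answer: no

Derivation:
Drop 1: O rot0 at col 1 lands with bottom-row=0; cleared 0 line(s) (total 0); column heights now [0 2 2 0 0], max=2
Drop 2: I rot2 at col 1 lands with bottom-row=2; cleared 0 line(s) (total 0); column heights now [0 3 3 3 3], max=3
Drop 3: Z rot1 at col 3 lands with bottom-row=3; cleared 0 line(s) (total 0); column heights now [0 3 3 5 6], max=6
Drop 4: L rot0 at col 0 lands with bottom-row=3; cleared 0 line(s) (total 0); column heights now [4 4 5 5 6], max=6
Test piece J rot2 at col 1 (width 3): heights before test = [4 4 5 5 6]; fits = False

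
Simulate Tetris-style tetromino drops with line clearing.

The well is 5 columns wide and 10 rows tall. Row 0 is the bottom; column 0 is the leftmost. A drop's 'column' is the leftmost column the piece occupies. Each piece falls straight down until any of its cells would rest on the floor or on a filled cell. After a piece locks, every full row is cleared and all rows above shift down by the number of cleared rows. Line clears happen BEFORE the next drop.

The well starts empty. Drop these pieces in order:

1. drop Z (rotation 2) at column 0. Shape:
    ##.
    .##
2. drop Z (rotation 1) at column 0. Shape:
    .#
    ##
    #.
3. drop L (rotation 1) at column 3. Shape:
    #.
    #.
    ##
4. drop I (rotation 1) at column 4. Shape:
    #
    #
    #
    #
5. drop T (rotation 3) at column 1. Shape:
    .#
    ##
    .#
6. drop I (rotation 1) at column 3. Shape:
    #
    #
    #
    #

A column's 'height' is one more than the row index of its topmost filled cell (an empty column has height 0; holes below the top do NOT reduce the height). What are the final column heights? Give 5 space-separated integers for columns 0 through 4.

Answer: 4 6 7 7 5

Derivation:
Drop 1: Z rot2 at col 0 lands with bottom-row=0; cleared 0 line(s) (total 0); column heights now [2 2 1 0 0], max=2
Drop 2: Z rot1 at col 0 lands with bottom-row=2; cleared 0 line(s) (total 0); column heights now [4 5 1 0 0], max=5
Drop 3: L rot1 at col 3 lands with bottom-row=0; cleared 0 line(s) (total 0); column heights now [4 5 1 3 1], max=5
Drop 4: I rot1 at col 4 lands with bottom-row=1; cleared 0 line(s) (total 0); column heights now [4 5 1 3 5], max=5
Drop 5: T rot3 at col 1 lands with bottom-row=4; cleared 0 line(s) (total 0); column heights now [4 6 7 3 5], max=7
Drop 6: I rot1 at col 3 lands with bottom-row=3; cleared 0 line(s) (total 0); column heights now [4 6 7 7 5], max=7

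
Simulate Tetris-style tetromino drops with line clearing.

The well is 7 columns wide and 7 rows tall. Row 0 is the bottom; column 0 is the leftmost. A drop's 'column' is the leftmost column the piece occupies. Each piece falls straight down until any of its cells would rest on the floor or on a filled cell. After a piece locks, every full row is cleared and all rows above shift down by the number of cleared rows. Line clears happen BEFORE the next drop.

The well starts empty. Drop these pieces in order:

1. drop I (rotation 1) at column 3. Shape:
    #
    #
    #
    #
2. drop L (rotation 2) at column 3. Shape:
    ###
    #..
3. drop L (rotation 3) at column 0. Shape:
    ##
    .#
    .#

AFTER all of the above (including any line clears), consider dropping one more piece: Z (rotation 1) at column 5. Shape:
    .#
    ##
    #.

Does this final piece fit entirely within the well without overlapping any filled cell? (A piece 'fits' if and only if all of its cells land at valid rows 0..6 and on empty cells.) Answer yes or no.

Answer: no

Derivation:
Drop 1: I rot1 at col 3 lands with bottom-row=0; cleared 0 line(s) (total 0); column heights now [0 0 0 4 0 0 0], max=4
Drop 2: L rot2 at col 3 lands with bottom-row=4; cleared 0 line(s) (total 0); column heights now [0 0 0 6 6 6 0], max=6
Drop 3: L rot3 at col 0 lands with bottom-row=0; cleared 0 line(s) (total 0); column heights now [3 3 0 6 6 6 0], max=6
Test piece Z rot1 at col 5 (width 2): heights before test = [3 3 0 6 6 6 0]; fits = False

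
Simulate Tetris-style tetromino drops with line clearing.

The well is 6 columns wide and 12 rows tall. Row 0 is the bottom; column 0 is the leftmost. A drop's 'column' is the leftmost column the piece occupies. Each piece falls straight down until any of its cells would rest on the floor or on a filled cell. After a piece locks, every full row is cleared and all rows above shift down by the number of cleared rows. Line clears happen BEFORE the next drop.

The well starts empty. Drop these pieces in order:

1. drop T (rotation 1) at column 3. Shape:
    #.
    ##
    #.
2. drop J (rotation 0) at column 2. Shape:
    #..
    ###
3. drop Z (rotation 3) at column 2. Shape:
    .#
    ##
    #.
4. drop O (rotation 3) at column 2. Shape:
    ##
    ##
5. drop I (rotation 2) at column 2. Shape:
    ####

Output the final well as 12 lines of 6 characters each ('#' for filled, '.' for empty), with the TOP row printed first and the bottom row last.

Answer: ......
..####
..##..
..##..
...#..
..##..
..#...
..#...
..###.
...#..
...##.
...#..

Derivation:
Drop 1: T rot1 at col 3 lands with bottom-row=0; cleared 0 line(s) (total 0); column heights now [0 0 0 3 2 0], max=3
Drop 2: J rot0 at col 2 lands with bottom-row=3; cleared 0 line(s) (total 0); column heights now [0 0 5 4 4 0], max=5
Drop 3: Z rot3 at col 2 lands with bottom-row=5; cleared 0 line(s) (total 0); column heights now [0 0 7 8 4 0], max=8
Drop 4: O rot3 at col 2 lands with bottom-row=8; cleared 0 line(s) (total 0); column heights now [0 0 10 10 4 0], max=10
Drop 5: I rot2 at col 2 lands with bottom-row=10; cleared 0 line(s) (total 0); column heights now [0 0 11 11 11 11], max=11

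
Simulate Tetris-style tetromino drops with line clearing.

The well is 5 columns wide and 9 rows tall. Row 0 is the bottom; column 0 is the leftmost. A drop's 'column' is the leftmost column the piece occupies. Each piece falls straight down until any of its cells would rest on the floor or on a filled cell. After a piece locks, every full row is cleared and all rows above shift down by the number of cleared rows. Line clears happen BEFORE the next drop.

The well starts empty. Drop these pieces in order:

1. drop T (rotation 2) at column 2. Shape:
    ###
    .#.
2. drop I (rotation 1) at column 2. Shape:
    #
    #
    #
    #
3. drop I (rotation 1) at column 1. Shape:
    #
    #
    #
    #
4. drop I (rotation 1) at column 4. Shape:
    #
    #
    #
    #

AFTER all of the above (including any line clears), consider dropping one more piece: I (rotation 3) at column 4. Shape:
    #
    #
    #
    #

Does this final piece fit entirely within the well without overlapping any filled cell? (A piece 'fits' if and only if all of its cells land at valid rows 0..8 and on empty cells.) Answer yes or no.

Answer: no

Derivation:
Drop 1: T rot2 at col 2 lands with bottom-row=0; cleared 0 line(s) (total 0); column heights now [0 0 2 2 2], max=2
Drop 2: I rot1 at col 2 lands with bottom-row=2; cleared 0 line(s) (total 0); column heights now [0 0 6 2 2], max=6
Drop 3: I rot1 at col 1 lands with bottom-row=0; cleared 0 line(s) (total 0); column heights now [0 4 6 2 2], max=6
Drop 4: I rot1 at col 4 lands with bottom-row=2; cleared 0 line(s) (total 0); column heights now [0 4 6 2 6], max=6
Test piece I rot3 at col 4 (width 1): heights before test = [0 4 6 2 6]; fits = False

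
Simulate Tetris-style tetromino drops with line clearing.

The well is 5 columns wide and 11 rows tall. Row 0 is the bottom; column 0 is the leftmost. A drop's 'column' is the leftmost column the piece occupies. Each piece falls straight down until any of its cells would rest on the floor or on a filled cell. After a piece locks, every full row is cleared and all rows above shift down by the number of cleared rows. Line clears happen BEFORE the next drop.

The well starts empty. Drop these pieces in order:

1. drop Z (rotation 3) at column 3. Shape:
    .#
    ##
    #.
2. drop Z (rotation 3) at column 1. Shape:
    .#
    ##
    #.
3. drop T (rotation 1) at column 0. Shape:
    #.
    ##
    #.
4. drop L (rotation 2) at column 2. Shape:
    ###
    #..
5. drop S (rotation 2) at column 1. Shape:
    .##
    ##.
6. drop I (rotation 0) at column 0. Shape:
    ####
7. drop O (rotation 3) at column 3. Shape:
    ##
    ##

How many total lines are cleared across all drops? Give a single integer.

Drop 1: Z rot3 at col 3 lands with bottom-row=0; cleared 0 line(s) (total 0); column heights now [0 0 0 2 3], max=3
Drop 2: Z rot3 at col 1 lands with bottom-row=0; cleared 0 line(s) (total 0); column heights now [0 2 3 2 3], max=3
Drop 3: T rot1 at col 0 lands with bottom-row=1; cleared 1 line(s) (total 1); column heights now [3 2 2 1 2], max=3
Drop 4: L rot2 at col 2 lands with bottom-row=2; cleared 0 line(s) (total 1); column heights now [3 2 4 4 4], max=4
Drop 5: S rot2 at col 1 lands with bottom-row=4; cleared 0 line(s) (total 1); column heights now [3 5 6 6 4], max=6
Drop 6: I rot0 at col 0 lands with bottom-row=6; cleared 0 line(s) (total 1); column heights now [7 7 7 7 4], max=7
Drop 7: O rot3 at col 3 lands with bottom-row=7; cleared 0 line(s) (total 1); column heights now [7 7 7 9 9], max=9

Answer: 1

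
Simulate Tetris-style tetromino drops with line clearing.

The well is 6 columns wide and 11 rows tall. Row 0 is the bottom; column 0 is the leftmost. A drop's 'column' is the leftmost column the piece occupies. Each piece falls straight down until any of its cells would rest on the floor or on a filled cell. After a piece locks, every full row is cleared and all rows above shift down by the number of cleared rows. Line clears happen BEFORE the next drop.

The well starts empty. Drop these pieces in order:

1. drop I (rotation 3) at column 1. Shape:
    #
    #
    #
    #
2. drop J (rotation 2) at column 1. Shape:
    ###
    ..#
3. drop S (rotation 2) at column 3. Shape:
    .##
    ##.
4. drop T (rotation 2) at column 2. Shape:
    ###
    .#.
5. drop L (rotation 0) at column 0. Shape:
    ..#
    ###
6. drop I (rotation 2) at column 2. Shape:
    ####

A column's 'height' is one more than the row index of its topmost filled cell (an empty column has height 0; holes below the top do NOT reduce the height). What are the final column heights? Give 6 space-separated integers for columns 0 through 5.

Answer: 9 9 11 11 11 11

Derivation:
Drop 1: I rot3 at col 1 lands with bottom-row=0; cleared 0 line(s) (total 0); column heights now [0 4 0 0 0 0], max=4
Drop 2: J rot2 at col 1 lands with bottom-row=3; cleared 0 line(s) (total 0); column heights now [0 5 5 5 0 0], max=5
Drop 3: S rot2 at col 3 lands with bottom-row=5; cleared 0 line(s) (total 0); column heights now [0 5 5 6 7 7], max=7
Drop 4: T rot2 at col 2 lands with bottom-row=6; cleared 0 line(s) (total 0); column heights now [0 5 8 8 8 7], max=8
Drop 5: L rot0 at col 0 lands with bottom-row=8; cleared 0 line(s) (total 0); column heights now [9 9 10 8 8 7], max=10
Drop 6: I rot2 at col 2 lands with bottom-row=10; cleared 0 line(s) (total 0); column heights now [9 9 11 11 11 11], max=11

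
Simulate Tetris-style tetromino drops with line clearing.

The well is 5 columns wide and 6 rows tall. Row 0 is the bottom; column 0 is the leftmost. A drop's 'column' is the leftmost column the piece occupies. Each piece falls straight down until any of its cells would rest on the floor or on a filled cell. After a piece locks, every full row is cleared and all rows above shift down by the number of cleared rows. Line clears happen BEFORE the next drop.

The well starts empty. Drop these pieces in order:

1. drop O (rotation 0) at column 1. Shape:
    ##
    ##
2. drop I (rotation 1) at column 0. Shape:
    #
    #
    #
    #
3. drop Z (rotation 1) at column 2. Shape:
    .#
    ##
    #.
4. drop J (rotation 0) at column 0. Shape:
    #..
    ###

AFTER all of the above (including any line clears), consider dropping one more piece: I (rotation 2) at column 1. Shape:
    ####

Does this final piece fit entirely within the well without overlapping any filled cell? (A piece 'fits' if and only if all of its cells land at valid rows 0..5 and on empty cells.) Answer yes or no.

Drop 1: O rot0 at col 1 lands with bottom-row=0; cleared 0 line(s) (total 0); column heights now [0 2 2 0 0], max=2
Drop 2: I rot1 at col 0 lands with bottom-row=0; cleared 0 line(s) (total 0); column heights now [4 2 2 0 0], max=4
Drop 3: Z rot1 at col 2 lands with bottom-row=2; cleared 0 line(s) (total 0); column heights now [4 2 4 5 0], max=5
Drop 4: J rot0 at col 0 lands with bottom-row=4; cleared 0 line(s) (total 0); column heights now [6 5 5 5 0], max=6
Test piece I rot2 at col 1 (width 4): heights before test = [6 5 5 5 0]; fits = True

Answer: yes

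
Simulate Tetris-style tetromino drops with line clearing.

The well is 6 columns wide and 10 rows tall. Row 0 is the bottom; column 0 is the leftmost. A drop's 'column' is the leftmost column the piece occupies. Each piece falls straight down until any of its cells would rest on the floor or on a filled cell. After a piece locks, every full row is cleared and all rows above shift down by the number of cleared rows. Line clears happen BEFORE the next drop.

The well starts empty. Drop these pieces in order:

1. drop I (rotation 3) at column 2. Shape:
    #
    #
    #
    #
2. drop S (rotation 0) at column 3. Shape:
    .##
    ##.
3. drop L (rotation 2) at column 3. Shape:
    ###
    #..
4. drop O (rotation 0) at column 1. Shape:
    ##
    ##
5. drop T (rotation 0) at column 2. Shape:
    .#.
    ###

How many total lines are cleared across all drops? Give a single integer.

Drop 1: I rot3 at col 2 lands with bottom-row=0; cleared 0 line(s) (total 0); column heights now [0 0 4 0 0 0], max=4
Drop 2: S rot0 at col 3 lands with bottom-row=0; cleared 0 line(s) (total 0); column heights now [0 0 4 1 2 2], max=4
Drop 3: L rot2 at col 3 lands with bottom-row=1; cleared 0 line(s) (total 0); column heights now [0 0 4 3 3 3], max=4
Drop 4: O rot0 at col 1 lands with bottom-row=4; cleared 0 line(s) (total 0); column heights now [0 6 6 3 3 3], max=6
Drop 5: T rot0 at col 2 lands with bottom-row=6; cleared 0 line(s) (total 0); column heights now [0 6 7 8 7 3], max=8

Answer: 0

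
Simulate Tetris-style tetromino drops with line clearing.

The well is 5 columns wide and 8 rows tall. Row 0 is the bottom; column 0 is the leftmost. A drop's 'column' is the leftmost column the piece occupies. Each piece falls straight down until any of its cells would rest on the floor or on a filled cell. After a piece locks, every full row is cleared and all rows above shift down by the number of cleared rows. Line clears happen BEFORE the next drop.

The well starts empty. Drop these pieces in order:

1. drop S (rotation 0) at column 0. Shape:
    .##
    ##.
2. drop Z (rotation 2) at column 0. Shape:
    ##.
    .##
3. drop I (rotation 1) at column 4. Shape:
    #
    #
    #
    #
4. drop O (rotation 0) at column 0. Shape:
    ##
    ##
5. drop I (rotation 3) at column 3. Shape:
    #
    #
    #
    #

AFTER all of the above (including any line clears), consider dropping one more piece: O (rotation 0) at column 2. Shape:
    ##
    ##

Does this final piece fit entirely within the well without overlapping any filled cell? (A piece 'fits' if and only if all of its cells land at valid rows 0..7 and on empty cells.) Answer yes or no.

Drop 1: S rot0 at col 0 lands with bottom-row=0; cleared 0 line(s) (total 0); column heights now [1 2 2 0 0], max=2
Drop 2: Z rot2 at col 0 lands with bottom-row=2; cleared 0 line(s) (total 0); column heights now [4 4 3 0 0], max=4
Drop 3: I rot1 at col 4 lands with bottom-row=0; cleared 0 line(s) (total 0); column heights now [4 4 3 0 4], max=4
Drop 4: O rot0 at col 0 lands with bottom-row=4; cleared 0 line(s) (total 0); column heights now [6 6 3 0 4], max=6
Drop 5: I rot3 at col 3 lands with bottom-row=0; cleared 0 line(s) (total 0); column heights now [6 6 3 4 4], max=6
Test piece O rot0 at col 2 (width 2): heights before test = [6 6 3 4 4]; fits = True

Answer: yes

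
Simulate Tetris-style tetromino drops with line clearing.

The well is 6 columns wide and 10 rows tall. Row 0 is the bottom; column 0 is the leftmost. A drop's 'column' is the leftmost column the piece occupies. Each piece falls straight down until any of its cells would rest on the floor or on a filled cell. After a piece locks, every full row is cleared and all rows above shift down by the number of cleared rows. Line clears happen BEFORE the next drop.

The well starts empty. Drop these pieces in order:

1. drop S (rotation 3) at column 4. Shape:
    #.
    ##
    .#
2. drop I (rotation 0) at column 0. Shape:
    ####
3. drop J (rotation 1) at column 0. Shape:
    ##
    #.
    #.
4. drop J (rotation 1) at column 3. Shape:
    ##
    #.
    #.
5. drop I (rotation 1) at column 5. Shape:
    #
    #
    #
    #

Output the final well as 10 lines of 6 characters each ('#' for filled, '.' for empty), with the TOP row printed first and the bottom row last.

Answer: ......
......
......
......
.....#
.....#
##.###
#..###
#..###
####.#

Derivation:
Drop 1: S rot3 at col 4 lands with bottom-row=0; cleared 0 line(s) (total 0); column heights now [0 0 0 0 3 2], max=3
Drop 2: I rot0 at col 0 lands with bottom-row=0; cleared 0 line(s) (total 0); column heights now [1 1 1 1 3 2], max=3
Drop 3: J rot1 at col 0 lands with bottom-row=1; cleared 0 line(s) (total 0); column heights now [4 4 1 1 3 2], max=4
Drop 4: J rot1 at col 3 lands with bottom-row=1; cleared 0 line(s) (total 0); column heights now [4 4 1 4 4 2], max=4
Drop 5: I rot1 at col 5 lands with bottom-row=2; cleared 0 line(s) (total 0); column heights now [4 4 1 4 4 6], max=6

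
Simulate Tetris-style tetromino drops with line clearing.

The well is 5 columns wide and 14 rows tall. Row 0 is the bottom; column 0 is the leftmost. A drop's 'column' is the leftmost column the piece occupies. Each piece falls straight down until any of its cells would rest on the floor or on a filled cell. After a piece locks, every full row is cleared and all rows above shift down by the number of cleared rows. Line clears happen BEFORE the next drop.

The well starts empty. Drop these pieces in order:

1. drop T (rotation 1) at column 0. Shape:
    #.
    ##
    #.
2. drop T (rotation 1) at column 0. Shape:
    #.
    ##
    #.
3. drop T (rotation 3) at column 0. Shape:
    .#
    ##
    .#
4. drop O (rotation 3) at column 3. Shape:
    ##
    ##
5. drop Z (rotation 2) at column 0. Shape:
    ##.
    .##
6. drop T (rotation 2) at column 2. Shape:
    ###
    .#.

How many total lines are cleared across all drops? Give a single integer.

Drop 1: T rot1 at col 0 lands with bottom-row=0; cleared 0 line(s) (total 0); column heights now [3 2 0 0 0], max=3
Drop 2: T rot1 at col 0 lands with bottom-row=3; cleared 0 line(s) (total 0); column heights now [6 5 0 0 0], max=6
Drop 3: T rot3 at col 0 lands with bottom-row=5; cleared 0 line(s) (total 0); column heights now [7 8 0 0 0], max=8
Drop 4: O rot3 at col 3 lands with bottom-row=0; cleared 0 line(s) (total 0); column heights now [7 8 0 2 2], max=8
Drop 5: Z rot2 at col 0 lands with bottom-row=8; cleared 0 line(s) (total 0); column heights now [10 10 9 2 2], max=10
Drop 6: T rot2 at col 2 lands with bottom-row=8; cleared 1 line(s) (total 1); column heights now [7 9 9 9 2], max=9

Answer: 1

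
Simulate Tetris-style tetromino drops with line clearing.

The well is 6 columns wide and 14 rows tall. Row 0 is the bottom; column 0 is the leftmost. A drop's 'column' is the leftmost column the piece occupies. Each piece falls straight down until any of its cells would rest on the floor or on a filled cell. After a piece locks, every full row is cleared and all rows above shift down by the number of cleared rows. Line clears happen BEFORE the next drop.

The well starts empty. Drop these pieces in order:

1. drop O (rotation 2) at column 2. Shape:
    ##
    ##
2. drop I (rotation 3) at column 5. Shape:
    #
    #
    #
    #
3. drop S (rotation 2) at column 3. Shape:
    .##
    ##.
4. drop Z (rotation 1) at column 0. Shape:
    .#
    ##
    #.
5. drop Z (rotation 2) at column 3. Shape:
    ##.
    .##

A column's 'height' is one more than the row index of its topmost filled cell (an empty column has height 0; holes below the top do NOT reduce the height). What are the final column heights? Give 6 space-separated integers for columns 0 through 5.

Answer: 2 3 2 7 7 6

Derivation:
Drop 1: O rot2 at col 2 lands with bottom-row=0; cleared 0 line(s) (total 0); column heights now [0 0 2 2 0 0], max=2
Drop 2: I rot3 at col 5 lands with bottom-row=0; cleared 0 line(s) (total 0); column heights now [0 0 2 2 0 4], max=4
Drop 3: S rot2 at col 3 lands with bottom-row=3; cleared 0 line(s) (total 0); column heights now [0 0 2 4 5 5], max=5
Drop 4: Z rot1 at col 0 lands with bottom-row=0; cleared 0 line(s) (total 0); column heights now [2 3 2 4 5 5], max=5
Drop 5: Z rot2 at col 3 lands with bottom-row=5; cleared 0 line(s) (total 0); column heights now [2 3 2 7 7 6], max=7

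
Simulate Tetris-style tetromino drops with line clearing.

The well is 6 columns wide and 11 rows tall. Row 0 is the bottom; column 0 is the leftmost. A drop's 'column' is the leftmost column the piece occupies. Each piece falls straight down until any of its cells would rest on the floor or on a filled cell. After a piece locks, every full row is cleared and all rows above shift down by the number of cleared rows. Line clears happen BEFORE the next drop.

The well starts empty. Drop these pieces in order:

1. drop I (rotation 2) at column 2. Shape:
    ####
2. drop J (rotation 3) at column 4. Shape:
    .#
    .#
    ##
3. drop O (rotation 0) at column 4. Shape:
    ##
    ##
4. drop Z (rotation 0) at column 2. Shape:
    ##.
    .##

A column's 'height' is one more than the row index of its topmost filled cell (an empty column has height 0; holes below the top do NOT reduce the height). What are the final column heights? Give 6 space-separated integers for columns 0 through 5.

Answer: 0 0 8 8 7 6

Derivation:
Drop 1: I rot2 at col 2 lands with bottom-row=0; cleared 0 line(s) (total 0); column heights now [0 0 1 1 1 1], max=1
Drop 2: J rot3 at col 4 lands with bottom-row=1; cleared 0 line(s) (total 0); column heights now [0 0 1 1 2 4], max=4
Drop 3: O rot0 at col 4 lands with bottom-row=4; cleared 0 line(s) (total 0); column heights now [0 0 1 1 6 6], max=6
Drop 4: Z rot0 at col 2 lands with bottom-row=6; cleared 0 line(s) (total 0); column heights now [0 0 8 8 7 6], max=8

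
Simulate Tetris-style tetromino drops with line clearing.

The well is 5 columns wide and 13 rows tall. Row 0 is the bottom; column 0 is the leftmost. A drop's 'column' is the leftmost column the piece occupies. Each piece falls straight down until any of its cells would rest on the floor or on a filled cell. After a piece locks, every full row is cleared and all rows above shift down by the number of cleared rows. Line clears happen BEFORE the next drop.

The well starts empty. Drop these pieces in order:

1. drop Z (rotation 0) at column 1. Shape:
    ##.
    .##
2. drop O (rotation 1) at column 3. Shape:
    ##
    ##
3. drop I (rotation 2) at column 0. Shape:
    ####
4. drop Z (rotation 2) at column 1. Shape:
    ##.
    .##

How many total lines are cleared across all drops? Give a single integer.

Answer: 0

Derivation:
Drop 1: Z rot0 at col 1 lands with bottom-row=0; cleared 0 line(s) (total 0); column heights now [0 2 2 1 0], max=2
Drop 2: O rot1 at col 3 lands with bottom-row=1; cleared 0 line(s) (total 0); column heights now [0 2 2 3 3], max=3
Drop 3: I rot2 at col 0 lands with bottom-row=3; cleared 0 line(s) (total 0); column heights now [4 4 4 4 3], max=4
Drop 4: Z rot2 at col 1 lands with bottom-row=4; cleared 0 line(s) (total 0); column heights now [4 6 6 5 3], max=6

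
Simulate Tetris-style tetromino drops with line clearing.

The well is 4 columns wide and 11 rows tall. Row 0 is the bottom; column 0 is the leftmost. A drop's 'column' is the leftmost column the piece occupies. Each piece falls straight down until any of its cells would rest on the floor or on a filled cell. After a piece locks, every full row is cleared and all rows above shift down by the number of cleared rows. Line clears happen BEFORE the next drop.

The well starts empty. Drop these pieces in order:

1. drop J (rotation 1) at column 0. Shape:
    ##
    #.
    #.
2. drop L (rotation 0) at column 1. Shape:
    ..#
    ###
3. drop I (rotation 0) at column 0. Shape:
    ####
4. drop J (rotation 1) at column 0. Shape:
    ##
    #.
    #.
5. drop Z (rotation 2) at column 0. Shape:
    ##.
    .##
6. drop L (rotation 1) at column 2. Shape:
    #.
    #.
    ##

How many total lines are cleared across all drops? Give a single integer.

Drop 1: J rot1 at col 0 lands with bottom-row=0; cleared 0 line(s) (total 0); column heights now [3 3 0 0], max=3
Drop 2: L rot0 at col 1 lands with bottom-row=3; cleared 0 line(s) (total 0); column heights now [3 4 4 5], max=5
Drop 3: I rot0 at col 0 lands with bottom-row=5; cleared 1 line(s) (total 1); column heights now [3 4 4 5], max=5
Drop 4: J rot1 at col 0 lands with bottom-row=3; cleared 1 line(s) (total 2); column heights now [5 5 0 4], max=5
Drop 5: Z rot2 at col 0 lands with bottom-row=5; cleared 0 line(s) (total 2); column heights now [7 7 6 4], max=7
Drop 6: L rot1 at col 2 lands with bottom-row=6; cleared 1 line(s) (total 3); column heights now [5 6 8 4], max=8

Answer: 3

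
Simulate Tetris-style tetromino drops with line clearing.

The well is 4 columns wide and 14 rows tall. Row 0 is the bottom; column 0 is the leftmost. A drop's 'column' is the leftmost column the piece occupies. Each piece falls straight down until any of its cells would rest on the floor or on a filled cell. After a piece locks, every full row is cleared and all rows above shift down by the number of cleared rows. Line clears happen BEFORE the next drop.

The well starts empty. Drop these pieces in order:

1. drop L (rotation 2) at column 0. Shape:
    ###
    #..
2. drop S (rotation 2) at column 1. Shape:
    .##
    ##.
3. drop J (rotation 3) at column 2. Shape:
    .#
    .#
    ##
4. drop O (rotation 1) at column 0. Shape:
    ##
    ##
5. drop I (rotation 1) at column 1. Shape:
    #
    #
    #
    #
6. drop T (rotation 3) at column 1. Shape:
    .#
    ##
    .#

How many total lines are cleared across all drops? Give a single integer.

Answer: 2

Derivation:
Drop 1: L rot2 at col 0 lands with bottom-row=0; cleared 0 line(s) (total 0); column heights now [2 2 2 0], max=2
Drop 2: S rot2 at col 1 lands with bottom-row=2; cleared 0 line(s) (total 0); column heights now [2 3 4 4], max=4
Drop 3: J rot3 at col 2 lands with bottom-row=4; cleared 0 line(s) (total 0); column heights now [2 3 5 7], max=7
Drop 4: O rot1 at col 0 lands with bottom-row=3; cleared 2 line(s) (total 2); column heights now [2 3 3 5], max=5
Drop 5: I rot1 at col 1 lands with bottom-row=3; cleared 0 line(s) (total 2); column heights now [2 7 3 5], max=7
Drop 6: T rot3 at col 1 lands with bottom-row=6; cleared 0 line(s) (total 2); column heights now [2 8 9 5], max=9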